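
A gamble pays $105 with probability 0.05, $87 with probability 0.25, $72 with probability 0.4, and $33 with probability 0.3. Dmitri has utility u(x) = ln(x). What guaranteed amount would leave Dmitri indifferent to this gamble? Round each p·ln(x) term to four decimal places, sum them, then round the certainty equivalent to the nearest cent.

$60.88

E[u] = 0.05·ln(105) + 0.25·ln(87) + 0.4·ln(72) + 0.3·ln(33) = 0.2327 + 1.1165 + 1.7107 + 1.0490 = 4.1089
CE = e^4.1089 ≈ 60.88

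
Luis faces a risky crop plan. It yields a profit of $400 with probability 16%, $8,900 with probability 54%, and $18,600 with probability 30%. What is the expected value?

$10,450

EV = 0.16 × 400 + 0.54 × 8900 + 0.3 × 18600 = 64 + 4806 + 5580 = 10450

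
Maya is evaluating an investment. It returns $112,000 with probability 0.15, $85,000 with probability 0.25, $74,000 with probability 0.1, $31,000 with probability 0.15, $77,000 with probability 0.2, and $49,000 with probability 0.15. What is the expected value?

$72,850

EV = 0.15 × 112000 + 0.25 × 85000 + 0.1 × 74000 + 0.15 × 31000 + 0.2 × 77000 + 0.15 × 49000 = 16800 + 21250 + 7400 + 4650 + 15400 + 7350 = 72850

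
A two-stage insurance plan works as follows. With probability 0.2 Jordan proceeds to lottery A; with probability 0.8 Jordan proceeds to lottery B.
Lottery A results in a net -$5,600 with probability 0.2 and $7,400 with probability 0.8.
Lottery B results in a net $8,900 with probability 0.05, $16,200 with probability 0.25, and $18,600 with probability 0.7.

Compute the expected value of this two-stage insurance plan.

EV(A) = 0.2 × (-5600) + 0.8 × 7400 = -1120 + 5920 = 4800
EV(B) = 0.05 × 8900 + 0.25 × 16200 + 0.7 × 18600 = 445 + 4050 + 13020 = 17515
Overall = 0.2 × 4800 + 0.8 × 17515 = 960 + 14012 = 14972

$14,972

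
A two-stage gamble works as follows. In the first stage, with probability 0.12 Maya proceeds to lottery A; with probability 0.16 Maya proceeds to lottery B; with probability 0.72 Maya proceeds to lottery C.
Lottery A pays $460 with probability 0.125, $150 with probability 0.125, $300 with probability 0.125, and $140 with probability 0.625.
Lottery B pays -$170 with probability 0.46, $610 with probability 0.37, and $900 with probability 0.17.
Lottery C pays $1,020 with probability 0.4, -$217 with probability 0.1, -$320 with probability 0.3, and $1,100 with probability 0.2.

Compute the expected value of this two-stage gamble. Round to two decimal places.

$439.65

EV(A) = 0.125 × 460 + 0.125 × 150 + 0.125 × 300 + 0.625 × 140 = 57.5 + 18.75 + 37.5 + 87.5 = 201.25
EV(B) = 0.46 × (-170) + 0.37 × 610 + 0.17 × 900 = -78.2 + 225.7 + 153 = 300.5
EV(C) = 0.4 × 1020 + 0.1 × (-217) + 0.3 × (-320) + 0.2 × 1100 = 408 − 21.7 − 96 + 220 = 510.3
Overall = 0.12 × 201.25 + 0.16 × 300.5 + 0.72 × 510.3 = 24.15 + 48.08 + 367.416 = 439.646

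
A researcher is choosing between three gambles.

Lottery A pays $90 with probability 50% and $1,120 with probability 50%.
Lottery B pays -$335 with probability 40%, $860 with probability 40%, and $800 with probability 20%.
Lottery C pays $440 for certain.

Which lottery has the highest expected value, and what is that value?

Lottery A = 0.5 × 90 + 0.5 × 1120 = 45 + 560 = 605
Lottery B = 0.4 × (-335) + 0.4 × 860 + 0.2 × 800 = -134 + 344 + 160 = 370
Lottery C: 440 (certain)

Lottery A ($605)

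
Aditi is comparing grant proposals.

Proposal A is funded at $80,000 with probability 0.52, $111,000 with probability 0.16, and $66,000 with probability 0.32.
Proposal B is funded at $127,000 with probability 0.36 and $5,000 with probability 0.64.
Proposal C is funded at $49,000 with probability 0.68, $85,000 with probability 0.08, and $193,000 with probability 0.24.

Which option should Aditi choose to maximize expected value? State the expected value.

Proposal C ($86,440)

Proposal A = 0.52 × 80000 + 0.16 × 111000 + 0.32 × 66000 = 41600 + 17760 + 21120 = 80480
Proposal B = 0.36 × 127000 + 0.64 × 5000 = 45720 + 3200 = 48920
Proposal C = 0.68 × 49000 + 0.08 × 85000 + 0.24 × 193000 = 33320 + 6800 + 46320 = 86440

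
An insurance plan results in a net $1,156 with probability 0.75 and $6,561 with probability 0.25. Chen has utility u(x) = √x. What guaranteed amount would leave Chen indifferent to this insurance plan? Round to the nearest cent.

E[u] = 0.75·√1156 + 0.25·√6561 = 0.75·34 + 0.25·81 = 45.75
CE = (45.75)² = 2093.0625

$2,093.06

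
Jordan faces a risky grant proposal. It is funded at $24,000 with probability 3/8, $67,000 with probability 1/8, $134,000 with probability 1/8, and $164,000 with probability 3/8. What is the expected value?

EV = 3/8 × 24000 + 1/8 × 67000 + 1/8 × 134000 + 3/8 × 164000 = 9000 + 8375 + 16750 + 61500 = 95625

$95,625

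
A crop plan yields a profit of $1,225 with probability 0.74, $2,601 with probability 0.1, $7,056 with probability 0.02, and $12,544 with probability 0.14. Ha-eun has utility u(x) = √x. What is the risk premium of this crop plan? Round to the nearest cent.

$725.19

E[u] = 0.74·√1225 + 0.1·√2601 + 0.02·√7056 + 0.14·√12544 = 0.74·35 + 0.1·51 + 0.02·84 + 0.14·112 = 48.36
CE = (48.36)² = 2338.6896
Risk premium = EV − CE = 3063.88 − 2338.6896 = 725.1904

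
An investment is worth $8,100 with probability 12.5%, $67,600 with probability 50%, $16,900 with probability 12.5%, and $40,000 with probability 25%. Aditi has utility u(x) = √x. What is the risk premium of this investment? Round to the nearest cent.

E[u] = 0.125·√8100 + 0.5·√67600 + 0.125·√16900 + 0.25·√40000 = 0.125·90 + 0.5·260 + 0.125·130 + 0.25·200 = 207.5
CE = (207.5)² = 43056.25
Risk premium = EV − CE = 46925 − 43056.25 = 3868.75

$3,868.75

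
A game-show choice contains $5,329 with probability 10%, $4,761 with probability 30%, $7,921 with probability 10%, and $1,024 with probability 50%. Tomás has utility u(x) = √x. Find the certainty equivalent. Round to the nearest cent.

E[u] = 0.1·√5329 + 0.3·√4761 + 0.1·√7921 + 0.5·√1024 = 0.1·73 + 0.3·69 + 0.1·89 + 0.5·32 = 52.9
CE = (52.9)² = 2798.41

$2,798.41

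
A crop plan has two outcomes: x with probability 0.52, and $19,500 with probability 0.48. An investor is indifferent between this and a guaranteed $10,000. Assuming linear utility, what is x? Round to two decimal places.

0.52·x + 0.48·19500 = 10000
0.52·x = 10000 − 9360 = 640
x = 640 / 0.52 = 1230.7692

x = $1,230.77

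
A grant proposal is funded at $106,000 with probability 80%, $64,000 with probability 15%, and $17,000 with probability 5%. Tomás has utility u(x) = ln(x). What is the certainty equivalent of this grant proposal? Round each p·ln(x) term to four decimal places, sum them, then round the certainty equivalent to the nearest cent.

$89,679.73

E[u] = 0.8·ln(106000) + 0.15·ln(64000) + 0.05·ln(17000) = 9.2570 + 1.6600 + 0.4870 = 11.4040
CE = e^11.4040 ≈ 89679.73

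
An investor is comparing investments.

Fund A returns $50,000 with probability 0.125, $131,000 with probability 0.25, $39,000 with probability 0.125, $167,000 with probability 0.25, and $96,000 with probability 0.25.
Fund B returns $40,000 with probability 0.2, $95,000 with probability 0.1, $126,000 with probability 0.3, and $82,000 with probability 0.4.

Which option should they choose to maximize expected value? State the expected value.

Fund A ($109,625)

Fund A = 0.125 × 50000 + 0.25 × 131000 + 0.125 × 39000 + 0.25 × 167000 + 0.25 × 96000 = 6250 + 32750 + 4875 + 41750 + 24000 = 109625
Fund B = 0.2 × 40000 + 0.1 × 95000 + 0.3 × 126000 + 0.4 × 82000 = 8000 + 9500 + 37800 + 32800 = 88100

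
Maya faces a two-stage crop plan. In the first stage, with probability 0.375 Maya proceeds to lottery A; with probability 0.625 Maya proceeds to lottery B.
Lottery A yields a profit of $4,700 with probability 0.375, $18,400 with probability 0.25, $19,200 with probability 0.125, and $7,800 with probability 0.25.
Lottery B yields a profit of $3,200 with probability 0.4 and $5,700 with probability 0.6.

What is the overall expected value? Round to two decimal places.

EV(A) = 0.375 × 4700 + 0.25 × 18400 + 0.125 × 19200 + 0.25 × 7800 = 1762.5 + 4600 + 2400 + 1950 = 10712.5
EV(B) = 0.4 × 3200 + 0.6 × 5700 = 1280 + 3420 = 4700
Overall = 0.375 × 10712.5 + 0.625 × 4700 = 4017.1875 + 2937.5 = 6954.6875

$6,954.69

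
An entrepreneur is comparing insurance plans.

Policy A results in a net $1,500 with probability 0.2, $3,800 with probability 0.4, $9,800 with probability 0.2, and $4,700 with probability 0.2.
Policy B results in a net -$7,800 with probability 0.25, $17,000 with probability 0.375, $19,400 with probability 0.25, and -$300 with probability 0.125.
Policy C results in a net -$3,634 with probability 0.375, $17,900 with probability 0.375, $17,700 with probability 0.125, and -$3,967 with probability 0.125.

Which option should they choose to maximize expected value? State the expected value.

Policy B ($9,237.50)

Policy A = 0.2 × 1500 + 0.4 × 3800 + 0.2 × 9800 + 0.2 × 4700 = 300 + 1520 + 1960 + 940 = 4720
Policy B = 0.25 × (-7800) + 0.375 × 17000 + 0.25 × 19400 + 0.125 × (-300) = -1950 + 6375 + 4850 − 37.5 = 9237.5
Policy C = 0.375 × (-3634) + 0.375 × 17900 + 0.125 × 17700 + 0.125 × (-3967) = -1362.75 + 6712.5 + 2212.5 − 495.875 = 7066.375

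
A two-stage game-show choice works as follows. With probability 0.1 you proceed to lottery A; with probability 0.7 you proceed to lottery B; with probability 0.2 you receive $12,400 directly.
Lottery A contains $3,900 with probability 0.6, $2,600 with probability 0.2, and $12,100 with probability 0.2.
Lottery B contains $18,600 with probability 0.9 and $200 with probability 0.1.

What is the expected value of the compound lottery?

EV(A) = 0.6 × 3900 + 0.2 × 2600 + 0.2 × 12100 = 2340 + 520 + 2420 = 5280
EV(B) = 0.9 × 18600 + 0.1 × 200 = 16740 + 20 = 16760
Branch C: 12400 (certain)
Overall = 0.1 × 5280 + 0.7 × 16760 + 0.2 × 12400 = 528 + 11732 + 2480 = 14740

$14,740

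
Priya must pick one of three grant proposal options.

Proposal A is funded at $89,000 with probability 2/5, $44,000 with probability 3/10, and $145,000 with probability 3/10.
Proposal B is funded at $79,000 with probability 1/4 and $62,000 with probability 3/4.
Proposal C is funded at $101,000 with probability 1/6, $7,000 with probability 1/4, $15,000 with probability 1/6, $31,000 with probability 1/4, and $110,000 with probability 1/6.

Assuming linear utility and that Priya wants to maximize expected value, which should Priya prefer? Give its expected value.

Proposal A = 2/5 × 89000 + 3/10 × 44000 + 3/10 × 145000 = 35600 + 13200 + 43500 = 92300
Proposal B = 1/4 × 79000 + 3/4 × 62000 = 19750 + 46500 = 66250
Proposal C = 1/6 × 101000 + 1/4 × 7000 + 1/6 × 15000 + 1/4 × 31000 + 1/6 × 110000 = 16833.3333 + 1750 + 2500 + 7750 + 18333.3333 = 47166.6667

Proposal A ($92,300)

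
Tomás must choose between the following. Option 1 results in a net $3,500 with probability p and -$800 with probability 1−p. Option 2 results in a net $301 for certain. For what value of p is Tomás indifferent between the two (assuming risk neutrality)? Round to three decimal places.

p·3500 + (1−p)·(-800) = 301
4300p − 800 = 301
p = (301 + 800) / 4300

p = 0.256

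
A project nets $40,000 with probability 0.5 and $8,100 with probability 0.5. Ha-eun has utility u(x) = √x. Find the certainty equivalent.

E[u] = 0.5·√40000 + 0.5·√8100 = 0.5·200 + 0.5·90 = 145
CE = (145)² = 21025

$21,025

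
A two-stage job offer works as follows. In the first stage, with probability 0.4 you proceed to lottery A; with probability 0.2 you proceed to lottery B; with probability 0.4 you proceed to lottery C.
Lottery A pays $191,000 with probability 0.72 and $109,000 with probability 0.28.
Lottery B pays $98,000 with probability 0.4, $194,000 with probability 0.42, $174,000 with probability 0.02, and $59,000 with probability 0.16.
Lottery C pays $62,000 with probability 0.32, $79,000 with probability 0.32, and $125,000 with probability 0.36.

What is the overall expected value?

$129,984

EV(A) = 0.72 × 191000 + 0.28 × 109000 = 137520 + 30520 = 168040
EV(B) = 0.4 × 98000 + 0.42 × 194000 + 0.02 × 174000 + 0.16 × 59000 = 39200 + 81480 + 3480 + 9440 = 133600
EV(C) = 0.32 × 62000 + 0.32 × 79000 + 0.36 × 125000 = 19840 + 25280 + 45000 = 90120
Overall = 0.4 × 168040 + 0.2 × 133600 + 0.4 × 90120 = 67216 + 26720 + 36048 = 129984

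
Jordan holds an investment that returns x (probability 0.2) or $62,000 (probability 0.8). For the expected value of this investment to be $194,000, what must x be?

0.2·x + 0.8·62000 = 194000
0.2·x = 194000 − 49600 = 144400
x = 144400 / 0.2 = 722000

x = $722,000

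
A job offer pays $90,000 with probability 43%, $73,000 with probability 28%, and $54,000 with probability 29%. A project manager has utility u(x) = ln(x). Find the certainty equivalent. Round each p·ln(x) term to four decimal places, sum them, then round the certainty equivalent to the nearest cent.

$73,196.29

E[u] = 0.43·ln(90000) + 0.28·ln(73000) + 0.29·ln(54000) = 4.9053 + 3.1355 + 3.1601 = 11.2009
CE = e^11.2009 ≈ 73196.29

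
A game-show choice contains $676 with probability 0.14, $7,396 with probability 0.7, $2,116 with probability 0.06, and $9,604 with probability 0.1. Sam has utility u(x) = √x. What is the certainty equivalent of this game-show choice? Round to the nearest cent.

$5,836.96

E[u] = 0.14·√676 + 0.7·√7396 + 0.06·√2116 + 0.1·√9604 = 0.14·26 + 0.7·86 + 0.06·46 + 0.1·98 = 76.4
CE = (76.4)² = 5836.96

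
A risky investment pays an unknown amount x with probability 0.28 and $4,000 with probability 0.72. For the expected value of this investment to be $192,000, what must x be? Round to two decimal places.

x = $675,428.57

0.28·x + 0.72·4000 = 192000
0.28·x = 192000 − 2880 = 189120
x = 189120 / 0.28 = 675428.5714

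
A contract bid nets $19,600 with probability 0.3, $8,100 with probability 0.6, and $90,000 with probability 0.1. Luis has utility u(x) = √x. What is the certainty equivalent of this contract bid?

E[u] = 0.3·√19600 + 0.6·√8100 + 0.1·√90000 = 0.3·140 + 0.6·90 + 0.1·300 = 126
CE = (126)² = 15876

$15,876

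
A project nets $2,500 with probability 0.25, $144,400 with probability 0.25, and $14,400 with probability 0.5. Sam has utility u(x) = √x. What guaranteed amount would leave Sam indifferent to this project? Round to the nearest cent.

$28,056.25

E[u] = 0.25·√2500 + 0.25·√144400 + 0.5·√14400 = 0.25·50 + 0.25·380 + 0.5·120 = 167.5
CE = (167.5)² = 28056.25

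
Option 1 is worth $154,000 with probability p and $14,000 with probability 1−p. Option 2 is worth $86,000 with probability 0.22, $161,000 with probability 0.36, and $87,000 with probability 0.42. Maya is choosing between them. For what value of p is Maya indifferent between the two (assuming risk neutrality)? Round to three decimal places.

EV(Option 2) = 0.22 × 86000 + 0.36 × 161000 + 0.42 × 87000 = 18920 + 57960 + 36540 = 113420
p·154000 + (1−p)·14000 = 113420
140000p + 14000 = 113420
p = (113420 − 14000) / 140000

p = 0.710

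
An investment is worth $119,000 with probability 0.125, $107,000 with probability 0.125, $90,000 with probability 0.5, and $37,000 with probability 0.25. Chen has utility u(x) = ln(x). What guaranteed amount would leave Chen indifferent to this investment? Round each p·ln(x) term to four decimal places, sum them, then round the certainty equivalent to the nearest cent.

E[u] = 0.125·ln(119000) + 0.125·ln(107000) + 0.5·ln(90000) + 0.25·ln(37000) = 1.4609 + 1.4476 + 5.7038 + 2.6297 = 11.2420
CE = e^11.2420 ≈ 76267.33

$76,267.33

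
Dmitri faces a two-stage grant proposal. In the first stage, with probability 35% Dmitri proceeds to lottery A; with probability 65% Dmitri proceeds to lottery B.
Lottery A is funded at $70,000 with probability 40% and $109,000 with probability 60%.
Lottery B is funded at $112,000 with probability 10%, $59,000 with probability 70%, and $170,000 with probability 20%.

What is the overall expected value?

EV(A) = 0.4 × 70000 + 0.6 × 109000 = 28000 + 65400 = 93400
EV(B) = 0.1 × 112000 + 0.7 × 59000 + 0.2 × 170000 = 11200 + 41300 + 34000 = 86500
Overall = 0.35 × 93400 + 0.65 × 86500 = 32690 + 56225 = 88915

$88,915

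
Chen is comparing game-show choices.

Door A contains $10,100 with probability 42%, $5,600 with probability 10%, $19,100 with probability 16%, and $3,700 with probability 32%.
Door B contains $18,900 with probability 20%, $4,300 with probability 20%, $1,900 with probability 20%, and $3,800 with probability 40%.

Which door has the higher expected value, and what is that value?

Door A = 0.42 × 10100 + 0.1 × 5600 + 0.16 × 19100 + 0.32 × 3700 = 4242 + 560 + 3056 + 1184 = 9042
Door B = 0.2 × 18900 + 0.2 × 4300 + 0.2 × 1900 + 0.4 × 3800 = 3780 + 860 + 380 + 1520 = 6540

Door A ($9,042)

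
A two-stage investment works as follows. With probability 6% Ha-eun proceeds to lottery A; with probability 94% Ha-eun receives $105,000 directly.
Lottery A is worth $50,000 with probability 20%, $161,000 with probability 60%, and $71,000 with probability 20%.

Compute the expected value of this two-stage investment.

$105,948

EV(A) = 0.2 × 50000 + 0.6 × 161000 + 0.2 × 71000 = 10000 + 96600 + 14200 = 120800
Branch B: 105000 (certain)
Overall = 0.06 × 120800 + 0.94 × 105000 = 7248 + 98700 = 105948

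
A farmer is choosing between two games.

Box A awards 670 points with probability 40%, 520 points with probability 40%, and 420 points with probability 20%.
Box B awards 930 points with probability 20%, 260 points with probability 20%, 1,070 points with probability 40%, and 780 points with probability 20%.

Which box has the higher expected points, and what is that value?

Box B (822 points)

Box A = 0.4 × 670 + 0.4 × 520 + 0.2 × 420 = 268 + 208 + 84 = 560
Box B = 0.2 × 930 + 0.2 × 260 + 0.4 × 1070 + 0.2 × 780 = 186 + 52 + 428 + 156 = 822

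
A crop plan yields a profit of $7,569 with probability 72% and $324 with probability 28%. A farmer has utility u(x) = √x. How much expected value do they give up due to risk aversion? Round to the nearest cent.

E[u] = 0.72·√7569 + 0.28·√324 = 0.72·87 + 0.28·18 = 67.68
CE = (67.68)² = 4580.5824
Risk premium = EV − CE = 5540.4 − 4580.5824 = 959.8176

$959.82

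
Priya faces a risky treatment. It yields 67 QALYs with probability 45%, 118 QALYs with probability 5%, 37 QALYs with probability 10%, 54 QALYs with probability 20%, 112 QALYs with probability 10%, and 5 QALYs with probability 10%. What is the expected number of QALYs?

62.25 QALYs

EV = 0.45 × 67 + 0.05 × 118 + 0.1 × 37 + 0.2 × 54 + 0.1 × 112 + 0.1 × 5 = 30.15 + 5.9 + 3.7 + 10.8 + 11.2 + 0.5 = 62.25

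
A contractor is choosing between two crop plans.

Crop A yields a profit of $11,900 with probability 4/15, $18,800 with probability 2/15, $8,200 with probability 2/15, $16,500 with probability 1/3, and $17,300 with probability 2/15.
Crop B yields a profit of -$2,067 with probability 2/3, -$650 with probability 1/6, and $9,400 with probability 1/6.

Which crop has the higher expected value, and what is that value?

Crop A = 4/15 × 11900 + 2/15 × 18800 + 2/15 × 8200 + 1/3 × 16500 + 2/15 × 17300 = 3173.3333 + 2506.6667 + 1093.3333 + 5500 + 2306.6667 = 14580
Crop B = 2/3 × (-2067) + 1/6 × (-650) + 1/6 × 9400 = -1378 − 108.3333 + 1566.6667 = 80.3333

Crop A ($14,580)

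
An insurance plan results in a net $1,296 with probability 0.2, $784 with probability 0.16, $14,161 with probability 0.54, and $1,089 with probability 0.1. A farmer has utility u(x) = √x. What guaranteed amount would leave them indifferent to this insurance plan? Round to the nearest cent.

$6,278.98

E[u] = 0.2·√1296 + 0.16·√784 + 0.54·√14161 + 0.1·√1089 = 0.2·36 + 0.16·28 + 0.54·119 + 0.1·33 = 79.24
CE = (79.24)² = 6278.9776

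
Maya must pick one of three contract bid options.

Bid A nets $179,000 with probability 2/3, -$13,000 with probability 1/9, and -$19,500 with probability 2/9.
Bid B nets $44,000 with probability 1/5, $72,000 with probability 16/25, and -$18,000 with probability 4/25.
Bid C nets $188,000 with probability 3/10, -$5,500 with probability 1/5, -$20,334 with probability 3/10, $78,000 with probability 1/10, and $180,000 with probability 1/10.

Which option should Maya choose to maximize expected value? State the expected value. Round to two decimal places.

Bid A = 2/3 × 179000 + 1/9 × (-13000) + 2/9 × (-19500) = 119333.3333 − 1444.4444 − 4333.3333 = 113555.5556
Bid B = 1/5 × 44000 + 16/25 × 72000 + 4/25 × (-18000) = 8800 + 46080 − 2880 = 52000
Bid C = 3/10 × 188000 + 1/5 × (-5500) + 3/10 × (-20334) + 1/10 × 78000 + 1/10 × 180000 = 56400 − 1100 − 6100.2 + 7800 + 18000 = 74999.8

Bid A ($113,555.56)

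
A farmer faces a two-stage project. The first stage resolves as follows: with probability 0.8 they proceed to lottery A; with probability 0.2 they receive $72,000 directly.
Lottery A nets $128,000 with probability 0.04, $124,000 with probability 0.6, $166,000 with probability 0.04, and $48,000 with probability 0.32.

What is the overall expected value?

EV(A) = 0.04 × 128000 + 0.6 × 124000 + 0.04 × 166000 + 0.32 × 48000 = 5120 + 74400 + 6640 + 15360 = 101520
Branch B: 72000 (certain)
Overall = 0.8 × 101520 + 0.2 × 72000 = 81216 + 14400 = 95616

$95,616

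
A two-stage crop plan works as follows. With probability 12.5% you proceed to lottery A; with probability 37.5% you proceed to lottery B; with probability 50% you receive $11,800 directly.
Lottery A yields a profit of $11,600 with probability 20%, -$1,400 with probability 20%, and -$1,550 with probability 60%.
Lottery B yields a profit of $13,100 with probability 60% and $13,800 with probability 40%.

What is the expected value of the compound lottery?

EV(A) = 0.2 × 11600 + 0.2 × (-1400) + 0.6 × (-1550) = 2320 − 280 − 930 = 1110
EV(B) = 0.6 × 13100 + 0.4 × 13800 = 7860 + 5520 = 13380
Branch C: 11800 (certain)
Overall = 0.125 × 1110 + 0.375 × 13380 + 0.5 × 11800 = 138.75 + 5017.5 + 5900 = 11056.25

$11,056.25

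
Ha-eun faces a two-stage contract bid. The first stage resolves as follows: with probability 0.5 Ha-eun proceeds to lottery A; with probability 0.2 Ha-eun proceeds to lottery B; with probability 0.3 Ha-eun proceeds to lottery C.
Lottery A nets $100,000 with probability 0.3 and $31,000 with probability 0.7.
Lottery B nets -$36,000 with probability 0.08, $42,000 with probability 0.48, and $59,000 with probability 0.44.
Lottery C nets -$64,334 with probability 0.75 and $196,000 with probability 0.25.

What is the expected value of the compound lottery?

$34,722.85

EV(A) = 0.3 × 100000 + 0.7 × 31000 = 30000 + 21700 = 51700
EV(B) = 0.08 × (-36000) + 0.48 × 42000 + 0.44 × 59000 = -2880 + 20160 + 25960 = 43240
EV(C) = 0.75 × (-64334) + 0.25 × 196000 = -48250.5 + 49000 = 749.5
Overall = 0.5 × 51700 + 0.2 × 43240 + 0.3 × 749.5 = 25850 + 8648 + 224.85 = 34722.85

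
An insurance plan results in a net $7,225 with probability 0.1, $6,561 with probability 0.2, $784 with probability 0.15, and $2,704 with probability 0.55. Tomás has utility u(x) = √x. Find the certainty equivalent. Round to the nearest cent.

E[u] = 0.1·√7225 + 0.2·√6561 + 0.15·√784 + 0.55·√2704 = 0.1·85 + 0.2·81 + 0.15·28 + 0.55·52 = 57.5
CE = (57.5)² = 3306.25

$3,306.25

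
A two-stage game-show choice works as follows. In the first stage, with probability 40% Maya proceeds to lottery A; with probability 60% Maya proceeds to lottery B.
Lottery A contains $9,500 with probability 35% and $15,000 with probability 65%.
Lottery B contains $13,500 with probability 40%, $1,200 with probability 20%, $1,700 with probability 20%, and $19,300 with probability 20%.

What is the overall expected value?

$11,134

EV(A) = 0.35 × 9500 + 0.65 × 15000 = 3325 + 9750 = 13075
EV(B) = 0.4 × 13500 + 0.2 × 1200 + 0.2 × 1700 + 0.2 × 19300 = 5400 + 240 + 340 + 3860 = 9840
Overall = 0.4 × 13075 + 0.6 × 9840 = 5230 + 5904 = 11134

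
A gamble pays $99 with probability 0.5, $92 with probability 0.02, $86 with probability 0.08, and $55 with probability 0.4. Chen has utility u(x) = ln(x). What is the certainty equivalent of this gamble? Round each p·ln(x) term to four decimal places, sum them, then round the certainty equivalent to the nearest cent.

$77.26

E[u] = 0.5·ln(99) + 0.02·ln(92) + 0.08·ln(86) + 0.4·ln(55) = 2.2976 + 0.0904 + 0.3563 + 1.6029 = 4.3472
CE = e^4.3472 ≈ 77.26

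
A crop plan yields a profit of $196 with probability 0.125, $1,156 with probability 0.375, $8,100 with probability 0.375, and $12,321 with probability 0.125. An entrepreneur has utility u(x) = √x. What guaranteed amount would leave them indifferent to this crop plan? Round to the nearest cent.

$3,859.52

E[u] = 0.125·√196 + 0.375·√1156 + 0.375·√8100 + 0.125·√12321 = 0.125·14 + 0.375·34 + 0.375·90 + 0.125·111 = 62.125
CE = (62.125)² = 3859.515625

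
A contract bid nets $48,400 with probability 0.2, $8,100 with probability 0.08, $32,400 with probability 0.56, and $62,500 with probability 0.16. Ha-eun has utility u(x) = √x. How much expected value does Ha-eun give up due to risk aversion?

E[u] = 0.2·√48400 + 0.08·√8100 + 0.56·√32400 + 0.16·√62500 = 0.2·220 + 0.08·90 + 0.56·180 + 0.16·250 = 192
CE = (192)² = 36864
Risk premium = EV − CE = 38472 − 36864 = 1608

$1,608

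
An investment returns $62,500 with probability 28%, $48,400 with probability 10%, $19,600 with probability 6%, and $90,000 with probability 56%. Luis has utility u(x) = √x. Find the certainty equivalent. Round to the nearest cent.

E[u] = 0.28·√62500 + 0.1·√48400 + 0.06·√19600 + 0.56·√90000 = 0.28·250 + 0.1·220 + 0.06·140 + 0.56·300 = 268.4
CE = (268.4)² = 72038.56

$72,038.56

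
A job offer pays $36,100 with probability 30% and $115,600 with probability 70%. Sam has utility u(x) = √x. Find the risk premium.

$4,725

E[u] = 0.3·√36100 + 0.7·√115600 = 0.3·190 + 0.7·340 = 295
CE = (295)² = 87025
Risk premium = EV − CE = 91750 − 87025 = 4725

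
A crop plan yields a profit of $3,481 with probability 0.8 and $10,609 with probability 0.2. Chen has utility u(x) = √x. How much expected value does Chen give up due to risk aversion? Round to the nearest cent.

E[u] = 0.8·√3481 + 0.2·√10609 = 0.8·59 + 0.2·103 = 67.8
CE = (67.8)² = 4596.84
Risk premium = EV − CE = 4906.6 − 4596.84 = 309.76

$309.76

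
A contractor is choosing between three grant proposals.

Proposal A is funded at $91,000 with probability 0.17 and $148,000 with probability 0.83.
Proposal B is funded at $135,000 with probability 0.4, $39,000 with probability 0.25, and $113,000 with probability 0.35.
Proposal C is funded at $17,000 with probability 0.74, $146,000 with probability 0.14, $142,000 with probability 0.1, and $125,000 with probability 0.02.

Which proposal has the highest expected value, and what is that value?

Proposal A ($138,310)

Proposal A = 0.17 × 91000 + 0.83 × 148000 = 15470 + 122840 = 138310
Proposal B = 0.4 × 135000 + 0.25 × 39000 + 0.35 × 113000 = 54000 + 9750 + 39550 = 103300
Proposal C = 0.74 × 17000 + 0.14 × 146000 + 0.1 × 142000 + 0.02 × 125000 = 12580 + 20440 + 14200 + 2500 = 49720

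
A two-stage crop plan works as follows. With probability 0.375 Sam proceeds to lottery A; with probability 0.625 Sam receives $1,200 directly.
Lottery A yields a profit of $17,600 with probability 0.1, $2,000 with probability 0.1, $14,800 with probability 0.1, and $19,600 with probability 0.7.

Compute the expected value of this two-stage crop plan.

$7,185

EV(A) = 0.1 × 17600 + 0.1 × 2000 + 0.1 × 14800 + 0.7 × 19600 = 1760 + 200 + 1480 + 13720 = 17160
Branch B: 1200 (certain)
Overall = 0.375 × 17160 + 0.625 × 1200 = 6435 + 750 = 7185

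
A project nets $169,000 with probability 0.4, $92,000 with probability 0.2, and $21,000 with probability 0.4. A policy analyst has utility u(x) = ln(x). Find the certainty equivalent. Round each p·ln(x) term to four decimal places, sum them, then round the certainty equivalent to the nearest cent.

$64,984.24

E[u] = 0.4·ln(169000) + 0.2·ln(92000) + 0.4·ln(21000) = 4.8151 + 2.2859 + 3.9809 = 11.0819
CE = e^11.0819 ≈ 64984.24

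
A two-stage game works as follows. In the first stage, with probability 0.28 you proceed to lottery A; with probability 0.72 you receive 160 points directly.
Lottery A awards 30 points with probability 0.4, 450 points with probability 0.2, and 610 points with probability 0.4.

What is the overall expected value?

212.08 points

EV(A) = 0.4 × 30 + 0.2 × 450 + 0.4 × 610 = 12 + 90 + 244 = 346
Branch B: 160 (certain)
Overall = 0.28 × 346 + 0.72 × 160 = 96.88 + 115.2 = 212.08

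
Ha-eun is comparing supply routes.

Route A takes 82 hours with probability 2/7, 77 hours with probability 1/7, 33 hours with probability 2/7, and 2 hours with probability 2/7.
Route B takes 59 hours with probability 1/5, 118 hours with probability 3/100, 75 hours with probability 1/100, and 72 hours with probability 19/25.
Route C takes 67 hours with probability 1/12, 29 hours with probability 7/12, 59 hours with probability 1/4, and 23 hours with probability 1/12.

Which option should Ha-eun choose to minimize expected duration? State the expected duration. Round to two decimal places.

Route A = 2/7 × 82 + 1/7 × 77 + 2/7 × 33 + 2/7 × 2 = 23.4286 + 11 + 9.4286 + 0.5714 = 44.4286
Route B = 1/5 × 59 + 3/100 × 118 + 1/100 × 75 + 19/25 × 72 = 11.8 + 3.54 + 0.75 + 54.72 = 70.81
Route C = 1/12 × 67 + 7/12 × 29 + 1/4 × 59 + 1/12 × 23 = 5.5833 + 16.9167 + 14.75 + 1.9167 = 39.1667

Route C (39.17 hours)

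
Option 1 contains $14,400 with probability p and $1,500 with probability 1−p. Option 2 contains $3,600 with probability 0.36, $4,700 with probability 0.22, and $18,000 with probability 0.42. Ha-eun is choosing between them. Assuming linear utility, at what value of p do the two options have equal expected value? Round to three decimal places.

EV(Option 2) = 0.36 × 3600 + 0.22 × 4700 + 0.42 × 18000 = 1296 + 1034 + 7560 = 9890
p·14400 + (1−p)·1500 = 9890
12900p + 1500 = 9890
p = (9890 − 1500) / 12900

p = 0.650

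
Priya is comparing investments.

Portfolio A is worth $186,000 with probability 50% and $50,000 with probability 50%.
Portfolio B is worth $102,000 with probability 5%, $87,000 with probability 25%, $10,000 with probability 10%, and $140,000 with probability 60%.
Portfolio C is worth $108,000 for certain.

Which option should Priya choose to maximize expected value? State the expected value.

Portfolio A = 0.5 × 186000 + 0.5 × 50000 = 93000 + 25000 = 118000
Portfolio B = 0.05 × 102000 + 0.25 × 87000 + 0.1 × 10000 + 0.6 × 140000 = 5100 + 21750 + 1000 + 84000 = 111850
Portfolio C: 108000 (certain)

Portfolio A ($118,000)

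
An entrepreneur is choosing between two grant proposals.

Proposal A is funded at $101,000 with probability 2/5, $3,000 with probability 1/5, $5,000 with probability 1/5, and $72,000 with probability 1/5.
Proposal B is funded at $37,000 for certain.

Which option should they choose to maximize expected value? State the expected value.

Proposal A = 2/5 × 101000 + 1/5 × 3000 + 1/5 × 5000 + 1/5 × 72000 = 40400 + 600 + 1000 + 14400 = 56400
Proposal B: 37000 (certain)

Proposal A ($56,400)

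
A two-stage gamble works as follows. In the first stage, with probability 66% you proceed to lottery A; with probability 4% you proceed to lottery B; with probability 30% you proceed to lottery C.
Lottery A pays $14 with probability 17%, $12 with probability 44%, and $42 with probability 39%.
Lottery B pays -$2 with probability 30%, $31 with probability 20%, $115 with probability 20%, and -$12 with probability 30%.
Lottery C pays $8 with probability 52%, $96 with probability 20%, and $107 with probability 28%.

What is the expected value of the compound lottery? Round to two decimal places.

$32.86

EV(A) = 0.17 × 14 + 0.44 × 12 + 0.39 × 42 = 2.38 + 5.28 + 16.38 = 24.04
EV(B) = 0.3 × (-2) + 0.2 × 31 + 0.2 × 115 + 0.3 × (-12) = -0.6 + 6.2 + 23 − 3.6 = 25
EV(C) = 0.52 × 8 + 0.2 × 96 + 0.28 × 107 = 4.16 + 19.2 + 29.96 = 53.32
Overall = 0.66 × 24.04 + 0.04 × 25 + 0.3 × 53.32 = 15.8664 + 1 + 15.996 = 32.8624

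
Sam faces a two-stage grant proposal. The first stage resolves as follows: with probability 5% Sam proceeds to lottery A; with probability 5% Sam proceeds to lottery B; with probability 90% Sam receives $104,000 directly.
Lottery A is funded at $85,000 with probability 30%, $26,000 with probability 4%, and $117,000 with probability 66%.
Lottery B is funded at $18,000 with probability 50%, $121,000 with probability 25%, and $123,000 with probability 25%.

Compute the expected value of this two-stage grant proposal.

$102,288

EV(A) = 0.3 × 85000 + 0.04 × 26000 + 0.66 × 117000 = 25500 + 1040 + 77220 = 103760
EV(B) = 0.5 × 18000 + 0.25 × 121000 + 0.25 × 123000 = 9000 + 30250 + 30750 = 70000
Branch C: 104000 (certain)
Overall = 0.05 × 103760 + 0.05 × 70000 + 0.9 × 104000 = 5188 + 3500 + 93600 = 102288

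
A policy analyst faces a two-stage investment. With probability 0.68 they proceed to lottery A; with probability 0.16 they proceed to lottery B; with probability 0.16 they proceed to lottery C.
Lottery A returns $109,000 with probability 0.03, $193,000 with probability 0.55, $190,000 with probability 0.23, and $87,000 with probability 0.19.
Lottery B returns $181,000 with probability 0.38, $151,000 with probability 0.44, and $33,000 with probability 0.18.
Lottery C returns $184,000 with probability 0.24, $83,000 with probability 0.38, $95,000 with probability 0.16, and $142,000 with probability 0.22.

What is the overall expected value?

EV(A) = 0.03 × 109000 + 0.55 × 193000 + 0.23 × 190000 + 0.19 × 87000 = 3270 + 106150 + 43700 + 16530 = 169650
EV(B) = 0.38 × 181000 + 0.44 × 151000 + 0.18 × 33000 = 68780 + 66440 + 5940 = 141160
EV(C) = 0.24 × 184000 + 0.38 × 83000 + 0.16 × 95000 + 0.22 × 142000 = 44160 + 31540 + 15200 + 31240 = 122140
Overall = 0.68 × 169650 + 0.16 × 141160 + 0.16 × 122140 = 115362 + 22585.6 + 19542.4 = 157490

$157,490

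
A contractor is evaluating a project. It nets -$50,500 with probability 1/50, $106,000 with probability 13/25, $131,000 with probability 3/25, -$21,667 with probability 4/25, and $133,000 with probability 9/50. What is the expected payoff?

EV = 1/50 × (-50500) + 13/25 × 106000 + 3/25 × 131000 + 4/25 × (-21667) + 9/50 × 133000 = -1010 + 55120 + 15720 − 3466.72 + 23940 = 90303.28

$90,303.28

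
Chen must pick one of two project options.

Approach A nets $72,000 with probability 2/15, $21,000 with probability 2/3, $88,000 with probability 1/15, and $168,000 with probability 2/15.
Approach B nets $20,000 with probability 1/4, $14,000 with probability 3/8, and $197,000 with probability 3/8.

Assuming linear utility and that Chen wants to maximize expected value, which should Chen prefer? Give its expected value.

Approach A = 2/15 × 72000 + 2/3 × 21000 + 1/15 × 88000 + 2/15 × 168000 = 9600 + 14000 + 5866.6667 + 22400 = 51866.6667
Approach B = 1/4 × 20000 + 3/8 × 14000 + 3/8 × 197000 = 5000 + 5250 + 73875 = 84125

Approach B ($84,125)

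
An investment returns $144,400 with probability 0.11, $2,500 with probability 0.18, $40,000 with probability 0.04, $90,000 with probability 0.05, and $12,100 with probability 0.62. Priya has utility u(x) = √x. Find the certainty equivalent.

E[u] = 0.11·√144400 + 0.18·√2500 + 0.04·√40000 + 0.05·√90000 + 0.62·√12100 = 0.11·380 + 0.18·50 + 0.04·200 + 0.05·300 + 0.62·110 = 142
CE = (142)² = 20164

$20,164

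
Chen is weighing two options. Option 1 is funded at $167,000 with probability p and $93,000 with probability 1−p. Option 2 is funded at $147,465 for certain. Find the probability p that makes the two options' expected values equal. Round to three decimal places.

p = 0.736

p·167000 + (1−p)·93000 = 147465
74000p + 93000 = 147465
p = (147465 − 93000) / 74000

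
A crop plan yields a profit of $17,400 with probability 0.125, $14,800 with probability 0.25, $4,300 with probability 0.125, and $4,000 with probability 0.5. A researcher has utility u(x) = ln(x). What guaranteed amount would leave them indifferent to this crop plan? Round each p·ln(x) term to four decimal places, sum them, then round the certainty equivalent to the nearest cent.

E[u] = 0.125·ln(17400) + 0.25·ln(14800) + 0.125·ln(4300) + 0.5·ln(4000) = 1.2205 + 2.4006 + 1.0458 + 4.1470 = 8.8139
CE = e^8.8139 ≈ 6727.10

$6,727.10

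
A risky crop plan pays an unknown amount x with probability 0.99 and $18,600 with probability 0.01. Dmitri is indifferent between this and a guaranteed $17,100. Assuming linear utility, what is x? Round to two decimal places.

0.99·x + 0.01·18600 = 17100
0.99·x = 17100 − 186 = 16914
x = 16914 / 0.99 = 17084.8485

x = $17,084.85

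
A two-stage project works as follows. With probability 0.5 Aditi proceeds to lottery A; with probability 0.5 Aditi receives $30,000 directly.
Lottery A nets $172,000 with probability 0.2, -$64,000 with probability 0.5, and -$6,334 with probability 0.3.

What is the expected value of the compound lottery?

$15,249.90

EV(A) = 0.2 × 172000 + 0.5 × (-64000) + 0.3 × (-6334) = 34400 − 32000 − 1900.2 = 499.8
Branch B: 30000 (certain)
Overall = 0.5 × 499.8 + 0.5 × 30000 = 249.9 + 15000 = 15249.9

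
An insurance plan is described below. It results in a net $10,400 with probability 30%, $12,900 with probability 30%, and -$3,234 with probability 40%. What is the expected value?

$5,696.40

EV = 0.3 × 10400 + 0.3 × 12900 + 0.4 × (-3234) = 3120 + 3870 − 1293.6 = 5696.4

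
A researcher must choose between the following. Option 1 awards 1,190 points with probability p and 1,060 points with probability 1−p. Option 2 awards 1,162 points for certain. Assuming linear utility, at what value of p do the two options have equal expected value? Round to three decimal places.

p = 0.785

p·1190 + (1−p)·1060 = 1162
130p + 1060 = 1162
p = (1162 − 1060) / 130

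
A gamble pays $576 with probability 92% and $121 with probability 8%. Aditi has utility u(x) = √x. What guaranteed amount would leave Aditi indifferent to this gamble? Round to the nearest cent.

E[u] = 0.92·√576 + 0.08·√121 = 0.92·24 + 0.08·11 = 22.96
CE = (22.96)² = 527.1616

$527.16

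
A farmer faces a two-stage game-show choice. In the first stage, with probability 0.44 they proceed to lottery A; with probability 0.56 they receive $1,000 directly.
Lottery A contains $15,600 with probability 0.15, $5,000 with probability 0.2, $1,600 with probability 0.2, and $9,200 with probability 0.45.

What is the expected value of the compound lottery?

EV(A) = 0.15 × 15600 + 0.2 × 5000 + 0.2 × 1600 + 0.45 × 9200 = 2340 + 1000 + 320 + 4140 = 7800
Branch B: 1000 (certain)
Overall = 0.44 × 7800 + 0.56 × 1000 = 3432 + 560 = 3992

$3,992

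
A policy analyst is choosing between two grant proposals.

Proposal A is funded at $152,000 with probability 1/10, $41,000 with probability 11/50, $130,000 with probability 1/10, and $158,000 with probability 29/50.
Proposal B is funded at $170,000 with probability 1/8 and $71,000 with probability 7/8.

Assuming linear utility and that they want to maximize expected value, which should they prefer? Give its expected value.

Proposal A ($128,860)

Proposal A = 1/10 × 152000 + 11/50 × 41000 + 1/10 × 130000 + 29/50 × 158000 = 15200 + 9020 + 13000 + 91640 = 128860
Proposal B = 1/8 × 170000 + 7/8 × 71000 = 21250 + 62125 = 83375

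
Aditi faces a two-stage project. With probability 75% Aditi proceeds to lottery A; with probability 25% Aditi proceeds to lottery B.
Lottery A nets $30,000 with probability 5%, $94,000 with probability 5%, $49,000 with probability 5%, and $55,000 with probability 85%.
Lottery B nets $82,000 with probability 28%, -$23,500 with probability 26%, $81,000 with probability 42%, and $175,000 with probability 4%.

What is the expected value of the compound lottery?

EV(A) = 0.05 × 30000 + 0.05 × 94000 + 0.05 × 49000 + 0.85 × 55000 = 1500 + 4700 + 2450 + 46750 = 55400
EV(B) = 0.28 × 82000 + 0.26 × (-23500) + 0.42 × 81000 + 0.04 × 175000 = 22960 − 6110 + 34020 + 7000 = 57870
Overall = 0.75 × 55400 + 0.25 × 57870 = 41550 + 14467.5 = 56017.5

$56,017.50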